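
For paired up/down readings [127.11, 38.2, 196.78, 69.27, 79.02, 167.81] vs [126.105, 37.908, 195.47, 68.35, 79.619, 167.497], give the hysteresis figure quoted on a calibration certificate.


|127.11 - 126.105| = 1.0050
|38.2 - 37.908| = 0.2920
|196.78 - 195.47| = 1.3100
|69.27 - 68.35| = 0.9200
|79.02 - 79.619| = 0.5990
|167.81 - 167.497| = 0.3130
hysteresis = max(diffs) = 1.3100

1.3100


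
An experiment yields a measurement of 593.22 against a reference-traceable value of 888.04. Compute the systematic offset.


Systematic error = measured - true
= 593.22 - 888.04
= -294.8200

-294.8200


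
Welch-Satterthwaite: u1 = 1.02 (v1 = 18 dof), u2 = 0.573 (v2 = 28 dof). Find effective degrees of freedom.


uc = sqrt(u1^2 + u2^2) = sqrt(1.02^2 + 0.573^2) = 1.1699269
v_eff = uc^4 / (u1^4/v1 + u2^4/v2)
= 1.1699269^4 / (1.02^4/18 + 0.573^4/28)
= 1.8734189 / 0.063985118
v_eff = 29.2790

29.2790


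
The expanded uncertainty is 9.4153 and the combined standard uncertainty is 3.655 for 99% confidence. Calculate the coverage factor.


k = U / uc
k = 9.4153 / 3.655
k = 2.576

2.576


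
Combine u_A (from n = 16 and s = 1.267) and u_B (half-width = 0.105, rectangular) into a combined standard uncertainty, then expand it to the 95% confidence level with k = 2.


u_A = s / sqrt(n) = 1.267 / sqrt(16) = 0.31675
u_B = half_width / sqrt(3) = 0.105 / sqrt(3) = 0.060621778
uc = sqrt(u_A^2 + u_B^2) = sqrt(0.31675^2 + 0.060621778^2) = 0.32249893
U = k * uc = 2 * 0.32249893
U = 0.6450

0.6450


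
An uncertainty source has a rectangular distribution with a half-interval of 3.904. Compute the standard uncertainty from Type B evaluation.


u_B = half_width / sqrt(3)
u_B = 3.904 / 1.7320508
u_B = 2.2540

2.2540


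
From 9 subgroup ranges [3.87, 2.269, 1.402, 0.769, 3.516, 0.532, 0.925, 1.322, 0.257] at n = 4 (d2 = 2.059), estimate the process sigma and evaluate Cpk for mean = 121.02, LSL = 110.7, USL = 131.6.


R_bar = (3.87 + 2.269 + 1.402 + 0.769 + 3.516 + 0.532 + 0.925 + 1.322 + 0.257) / 9 = 1.6513333
sigma = R_bar / d2 = 1.6513333 / 2.059 = 0.80200743
Cp = (USL - LSL)/(6*sigma) = (131.6 - 110.7)/(6*0.80200743) = 4.3433
Cpu = (131.6 - 121.02)/(3*0.80200743) = 4.3973
Cpl = (121.02 - 110.7)/(3*0.80200743) = 4.2892
Cpk = min(Cpu, Cpl) = 4.2892

4.2892


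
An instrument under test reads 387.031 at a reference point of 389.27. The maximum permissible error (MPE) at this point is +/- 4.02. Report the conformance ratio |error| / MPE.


e = indication - reference = 387.031 - 389.27 = -2.2390
|e| = 2.2390
ratio = |e| / MPE = 2.2390 / 4.02
ratio = 0.5570

0.5570


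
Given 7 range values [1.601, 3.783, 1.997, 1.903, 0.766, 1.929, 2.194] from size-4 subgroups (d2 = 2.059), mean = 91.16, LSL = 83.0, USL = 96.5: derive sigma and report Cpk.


R_bar = (1.601 + 3.783 + 1.997 + 1.903 + 0.766 + 1.929 + 2.194) / 7 = 2.0247143
sigma = R_bar / d2 = 2.0247143 / 2.059 = 0.98334837
Cp = (USL - LSL)/(6*sigma) = (96.5 - 83.0)/(6*0.98334837) = 2.2881
Cpu = (96.5 - 91.16)/(3*0.98334837) = 1.8101
Cpl = (91.16 - 83.0)/(3*0.98334837) = 2.7661
Cpk = min(Cpu, Cpl) = 1.8101

1.8101


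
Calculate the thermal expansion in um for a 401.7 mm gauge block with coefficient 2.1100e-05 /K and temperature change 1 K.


dL = L * alpha * dT
= 401.7 * 2.1100e-05 * 1
= 0.0084759 mm
dL_um = 0.0084759 * 1000 = 8.4759 um

8.4759


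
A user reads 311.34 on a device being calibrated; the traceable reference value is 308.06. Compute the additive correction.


Correction = standard - reading
= 308.06 - 311.34
= -3.2800

-3.2800


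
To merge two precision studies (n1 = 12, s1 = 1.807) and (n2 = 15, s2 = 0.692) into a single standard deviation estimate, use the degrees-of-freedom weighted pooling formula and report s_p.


s_p = sqrt(((n1-1)*s1^2 + (n2-1)*s2^2) / (n1+n2-2))
numerator = (12-1)*1.807^2 + (15-1)*0.692^2 = 35.917739 + 6.704096 = 42.621835
denominator = 12 + 15 - 2 = 25
s_p^2 = 42.621835 / 25 = 1.7048734
s_p = sqrt(1.7048734) = 1.3057

1.3057


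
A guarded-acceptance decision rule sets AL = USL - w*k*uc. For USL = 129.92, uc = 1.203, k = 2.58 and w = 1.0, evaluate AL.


U = k * uc = 2.58 * 1.203 = 3.10374
guard band g = w * U = 1.0 * 3.10374 = 3.10374
AL = USL - g = 129.92 - 3.10374
AL = 126.8163

126.8163


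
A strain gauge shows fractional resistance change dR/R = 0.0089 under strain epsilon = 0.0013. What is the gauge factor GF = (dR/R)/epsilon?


GF = (dR/R) / epsilon
= 0.0089 / 0.0013
= 6.8462

6.8462


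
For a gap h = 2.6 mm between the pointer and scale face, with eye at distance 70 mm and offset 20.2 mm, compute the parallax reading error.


error = h * offset / d
= 2.6 * 20.2 / 70
= 0.7503

0.7503


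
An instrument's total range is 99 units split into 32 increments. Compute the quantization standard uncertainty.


resolution = range / divisions
resolution = 99 / 32 = 3.09375
u_res = resolution / (2*sqrt(3))
u_res = 3.09375 / 3.4641016
u_res = 0.8931

0.8931


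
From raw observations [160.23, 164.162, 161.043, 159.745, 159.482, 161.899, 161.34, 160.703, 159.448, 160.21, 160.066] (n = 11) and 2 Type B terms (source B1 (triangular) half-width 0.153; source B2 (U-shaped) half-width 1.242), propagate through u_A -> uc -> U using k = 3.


mean = (160.23 + 164.162 + 161.043 + 159.745 + 159.482 + 161.899 + 161.34 + 160.703 + 159.448 + 160.21 + 160.066) / 11 = 160.7570909
s = sqrt(sum((x - mean)^2)/(n-1)) = 1.368958
u_A = s / sqrt(n) = 1.368958 / sqrt(11) = 0.41275637
u_B1 = 0.153 / sqrt(6) = 0.062461988
u_B2 = 1.242 / sqrt(2) = 0.87822662
uc = sqrt(0.41275637^2 + 0.062461988^2 + 0.87822662^2) = 0.97239463
U = k * uc = 3 * 0.97239463
U = 2.9172

2.9172


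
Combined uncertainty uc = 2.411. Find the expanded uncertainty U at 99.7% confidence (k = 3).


U = k * uc
U = 3 * 2.411
U = 7.2330

7.2330


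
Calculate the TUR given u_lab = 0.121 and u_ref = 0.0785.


TUR = u_lab / u_ref
= 0.121 / 0.0785
= 1.5414

1.5414


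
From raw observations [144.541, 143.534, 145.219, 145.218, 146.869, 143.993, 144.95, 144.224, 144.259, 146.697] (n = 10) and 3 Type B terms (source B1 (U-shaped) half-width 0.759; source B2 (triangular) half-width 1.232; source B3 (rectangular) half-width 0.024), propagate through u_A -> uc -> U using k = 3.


mean = (144.541 + 143.534 + 145.219 + 145.218 + 146.869 + 143.993 + 144.95 + 144.224 + 144.259 + 146.697) / 10 = 144.9504
s = sqrt(sum((x - mean)^2)/(n-1)) = 1.1041083
u_A = s / sqrt(n) = 1.1041083 / sqrt(10) = 0.3491497
u_B1 = 0.759 / sqrt(2) = 0.53669405
u_B2 = 1.232 / sqrt(6) = 0.50296189
u_B3 = 0.024 / sqrt(3) = 0.013856406
uc = sqrt(0.3491497^2 + 0.53669405^2 + 0.50296189^2 + 0.013856406^2) = 0.81431485
U = k * uc = 3 * 0.81431485
U = 2.4429

2.4429


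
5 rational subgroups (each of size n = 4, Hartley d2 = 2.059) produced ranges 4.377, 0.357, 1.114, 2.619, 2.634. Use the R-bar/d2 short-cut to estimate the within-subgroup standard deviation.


R_bar = (4.377 + 0.357 + 1.114 + 2.619 + 2.634) / 5
R_bar = 11.101 / 5 = 2.2202
sigma_hat = R_bar / d2 = 2.2202 / 2.059 = 1.0783

1.0783


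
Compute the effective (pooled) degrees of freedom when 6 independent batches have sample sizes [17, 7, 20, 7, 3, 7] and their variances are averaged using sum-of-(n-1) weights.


nu = sum_i (n_i - 1)
nu = ((17 - 1) + (7 - 1) + (20 - 1) + (7 - 1) + (3 - 1) + (7 - 1))
nu = 16 + 6 + 19 + 6 + 2 + 6
nu = 55

55


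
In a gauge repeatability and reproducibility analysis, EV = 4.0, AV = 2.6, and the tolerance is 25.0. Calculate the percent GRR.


GRR = sqrt(EV^2 + AV^2) = sqrt(4.0^2 + 2.6^2) = 4.7707442
%GRR = GRR / tol * 100 = 4.7707442 / 25.0 * 100
%GRR = 19.0830

19.0830


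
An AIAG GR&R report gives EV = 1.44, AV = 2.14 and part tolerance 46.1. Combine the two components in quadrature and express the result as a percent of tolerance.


GRR = sqrt(EV^2 + AV^2) = sqrt(1.44^2 + 2.14^2) = 2.5793798
%GRR = GRR / tol * 100 = 2.5793798 / 46.1 * 100
%GRR = 5.5952

5.5952


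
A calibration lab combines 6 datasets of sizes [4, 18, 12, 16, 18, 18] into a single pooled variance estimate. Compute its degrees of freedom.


nu = sum_i (n_i - 1)
nu = ((4 - 1) + (18 - 1) + (12 - 1) + (16 - 1) + (18 - 1) + (18 - 1))
nu = 3 + 17 + 11 + 15 + 17 + 17
nu = 80

80


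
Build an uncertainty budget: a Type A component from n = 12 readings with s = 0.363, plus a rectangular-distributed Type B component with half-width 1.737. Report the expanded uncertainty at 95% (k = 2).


u_A = s / sqrt(n) = 0.363 / sqrt(12) = 0.10478907
u_B = half_width / sqrt(3) = 1.737 / sqrt(3) = 1.0028574
uc = sqrt(u_A^2 + u_B^2) = sqrt(0.10478907^2 + 1.0028574^2) = 1.0083173
U = k * uc = 2 * 1.0083173
U = 2.0166

2.0166


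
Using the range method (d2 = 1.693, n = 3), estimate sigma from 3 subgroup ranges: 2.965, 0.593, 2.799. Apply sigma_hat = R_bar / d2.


R_bar = (2.965 + 0.593 + 2.799) / 3
R_bar = 6.357 / 3 = 2.119
sigma_hat = R_bar / d2 = 2.119 / 1.693 = 1.2516

1.2516


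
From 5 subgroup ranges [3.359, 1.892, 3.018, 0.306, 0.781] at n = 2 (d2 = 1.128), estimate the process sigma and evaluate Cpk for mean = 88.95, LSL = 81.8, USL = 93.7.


R_bar = (3.359 + 1.892 + 3.018 + 0.306 + 0.781) / 5 = 1.8712
sigma = R_bar / d2 = 1.8712 / 1.128 = 1.6588652
Cp = (USL - LSL)/(6*sigma) = (93.7 - 81.8)/(6*1.6588652) = 1.1956
Cpu = (93.7 - 88.95)/(3*1.6588652) = 0.9545
Cpl = (88.95 - 81.8)/(3*1.6588652) = 1.4367
Cpk = min(Cpu, Cpl) = 0.9545

0.9545


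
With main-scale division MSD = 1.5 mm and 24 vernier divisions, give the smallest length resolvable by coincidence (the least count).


LC = MSD / n_div
= 1.5 / 24
= 0.0625

0.0625


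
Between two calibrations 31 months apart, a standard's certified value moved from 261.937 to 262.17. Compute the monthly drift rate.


rate = (v2 - v1) / months
= (262.17 - 261.937) / 31
= 0.2330 / 31
= 0.0075

0.0075


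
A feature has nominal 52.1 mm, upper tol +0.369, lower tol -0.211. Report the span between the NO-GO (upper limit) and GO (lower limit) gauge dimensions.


GO = nominal - lower_tol (smallest hole = maximum material condition)
GO = 52.1 - 0.211 = 51.889
NO-GO = nominal + upper_tol (largest hole = least material condition)
NO-GO = 52.1 + 0.369 = 52.469
spread = NO-GO - GO = 52.469 - 51.889 = 0.5800

0.5800


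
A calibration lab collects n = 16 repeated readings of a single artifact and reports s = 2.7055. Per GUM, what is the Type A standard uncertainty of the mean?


u_A = s / sqrt(n)
u_A = 2.7055 / sqrt(16)
u_A = 2.7055 / 4
u_A = 0.6764

0.6764


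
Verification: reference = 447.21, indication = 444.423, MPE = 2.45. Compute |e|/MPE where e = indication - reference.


e = indication - reference = 444.423 - 447.21 = -2.7870
|e| = 2.7870
ratio = |e| / MPE = 2.7870 / 2.45
ratio = 1.1376

1.1376


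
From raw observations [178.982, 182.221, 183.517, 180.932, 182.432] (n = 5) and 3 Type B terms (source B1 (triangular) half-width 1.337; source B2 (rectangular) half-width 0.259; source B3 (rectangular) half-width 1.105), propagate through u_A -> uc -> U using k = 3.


mean = (178.982 + 182.221 + 183.517 + 180.932 + 182.432) / 5 = 181.6168
s = sqrt(sum((x - mean)^2)/(n-1)) = 1.7357629
u_A = s / sqrt(n) = 1.7357629 / sqrt(5) = 0.77625677
u_B1 = 1.337 / sqrt(6) = 0.54582796
u_B2 = 0.259 / sqrt(3) = 0.14953372
u_B3 = 1.105 / sqrt(3) = 0.63797205
uc = sqrt(0.77625677^2 + 0.54582796^2 + 0.14953372^2 + 0.63797205^2) = 1.1532005
U = k * uc = 3 * 1.1532005
U = 3.4596

3.4596


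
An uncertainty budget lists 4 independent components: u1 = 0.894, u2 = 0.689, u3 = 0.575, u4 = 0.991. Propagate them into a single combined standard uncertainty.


uc = sqrt(0.894^2 + 0.689^2 + 0.575^2 + 0.991^2)
uc = sqrt(2.586663)
uc = 1.6083

1.6083


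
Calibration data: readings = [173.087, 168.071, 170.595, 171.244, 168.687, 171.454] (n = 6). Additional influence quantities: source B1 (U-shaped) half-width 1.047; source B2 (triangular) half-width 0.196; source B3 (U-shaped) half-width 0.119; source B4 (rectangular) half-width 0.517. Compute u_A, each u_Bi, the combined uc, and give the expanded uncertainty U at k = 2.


mean = (173.087 + 168.071 + 170.595 + 171.244 + 168.687 + 171.454) / 6 = 170.523
s = sqrt(sum((x - mean)^2)/(n-1)) = 1.8627443
u_A = s / sqrt(n) = 1.8627443 / sqrt(6) = 0.76046218
u_B1 = 1.047 / sqrt(2) = 0.7403408
u_B2 = 0.196 / sqrt(6) = 0.080016665
u_B3 = 0.119 / sqrt(2) = 0.084145707
u_B4 = 0.517 / sqrt(3) = 0.29849009
uc = sqrt(0.76046218^2 + 0.7403408^2 + 0.080016665^2 + 0.084145707^2 + 0.29849009^2) = 1.1085967
U = k * uc = 2 * 1.1085967
U = 2.2172

2.2172


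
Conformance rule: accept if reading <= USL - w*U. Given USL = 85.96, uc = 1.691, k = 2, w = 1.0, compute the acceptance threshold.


U = k * uc = 2 * 1.691 = 3.382
guard band g = w * U = 1.0 * 3.382 = 3.382
AL = USL - g = 85.96 - 3.382
AL = 82.5780

82.5780


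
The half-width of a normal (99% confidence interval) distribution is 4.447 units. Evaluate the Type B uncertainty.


u_B = half_width / 2.576
u_B = 4.447 / 2.576
u_B = 1.7263

1.7263


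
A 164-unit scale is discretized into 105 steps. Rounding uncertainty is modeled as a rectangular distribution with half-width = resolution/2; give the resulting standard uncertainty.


resolution = range / divisions
resolution = 164 / 105 = 1.5619048
u_res = resolution / (2*sqrt(3))
u_res = 1.5619048 / 3.4641016
u_res = 0.4509

0.4509


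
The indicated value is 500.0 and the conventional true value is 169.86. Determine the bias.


Systematic error = measured - true
= 500.0 - 169.86
= 330.1400

330.1400


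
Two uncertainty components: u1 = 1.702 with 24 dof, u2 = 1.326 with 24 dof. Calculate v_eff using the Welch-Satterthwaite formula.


uc = sqrt(u1^2 + u2^2) = sqrt(1.702^2 + 1.326^2) = 2.1575634
v_eff = uc^4 / (u1^4/v1 + u2^4/v2)
= 2.1575634^4 / (1.702^4/24 + 1.326^4/24)
= 21.669768 / 0.47845866
v_eff = 45.2908

45.2908


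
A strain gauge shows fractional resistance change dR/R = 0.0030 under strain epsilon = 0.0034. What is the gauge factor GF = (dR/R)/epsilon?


GF = (dR/R) / epsilon
= 0.0030 / 0.0034
= 0.8824

0.8824


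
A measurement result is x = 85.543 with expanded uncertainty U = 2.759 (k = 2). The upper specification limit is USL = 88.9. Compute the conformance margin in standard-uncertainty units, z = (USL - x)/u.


u = U / k = 2.759 / 2 = 1.3795
margin = |USL - x| = |88.9 - 85.543| = 3.357
z = margin / u = 3.357 / 1.3795
z = 2.4335

2.4335


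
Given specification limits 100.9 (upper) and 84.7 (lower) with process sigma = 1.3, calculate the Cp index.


Cp = (USL - LSL) / (6 * sigma)
= (100.9 - 84.7) / (6 * 1.3)
= 16.2000 / 7.8000
= 2.0769

2.0769


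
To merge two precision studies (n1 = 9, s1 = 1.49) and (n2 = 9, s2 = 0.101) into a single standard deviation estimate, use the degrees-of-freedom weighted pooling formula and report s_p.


s_p = sqrt(((n1-1)*s1^2 + (n2-1)*s2^2) / (n1+n2-2))
numerator = (9-1)*1.49^2 + (9-1)*0.101^2 = 17.7608 + 0.081608 = 17.842408
denominator = 9 + 9 - 2 = 16
s_p^2 = 17.842408 / 16 = 1.1151505
s_p = sqrt(1.1151505) = 1.0560

1.0560


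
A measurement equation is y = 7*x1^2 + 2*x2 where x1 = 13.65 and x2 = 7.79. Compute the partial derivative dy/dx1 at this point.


y = 7*x1^2 + 2*x2
dy/dx1 = 2*7*x1
Evaluate at x1 = 13.65: c1 = 14 * 13.65
c1 = 191.1000

191.1000


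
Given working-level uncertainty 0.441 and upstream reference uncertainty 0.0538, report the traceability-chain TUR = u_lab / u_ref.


TUR = u_lab / u_ref
= 0.441 / 0.0538
= 8.1970

8.1970


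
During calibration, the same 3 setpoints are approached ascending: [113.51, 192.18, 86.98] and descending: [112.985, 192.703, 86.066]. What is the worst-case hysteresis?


|113.51 - 112.985| = 0.5250
|192.18 - 192.703| = 0.5230
|86.98 - 86.066| = 0.9140
hysteresis = max(diffs) = 0.9140

0.9140


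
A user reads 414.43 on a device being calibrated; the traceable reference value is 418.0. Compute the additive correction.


Correction = standard - reading
= 418.0 - 414.43
= 3.5700

3.5700


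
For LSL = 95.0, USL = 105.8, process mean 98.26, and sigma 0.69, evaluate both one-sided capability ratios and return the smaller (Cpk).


Cpu = (USL - mean) / (3*sigma) = (105.8 - 98.26) / (3*0.69) = 3.6425
Cpl = (mean - LSL) / (3*sigma) = (98.26 - 95.0) / (3*0.69) = 1.5749
Cpk = min(Cpu, Cpl) = 1.5749

1.5749


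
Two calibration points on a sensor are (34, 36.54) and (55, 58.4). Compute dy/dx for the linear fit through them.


slope = (y2 - y1) / (x2 - x1)
= (58.4 - 36.54) / (55 - 34)
= 21.8600 / 21
= 1.0410

1.0410


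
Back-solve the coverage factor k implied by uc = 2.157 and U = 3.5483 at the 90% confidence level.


k = U / uc
k = 3.5483 / 2.157
k = 1.645

1.645


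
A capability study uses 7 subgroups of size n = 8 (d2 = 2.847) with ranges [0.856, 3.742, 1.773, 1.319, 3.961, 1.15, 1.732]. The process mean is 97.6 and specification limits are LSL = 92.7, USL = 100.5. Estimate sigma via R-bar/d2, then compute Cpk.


R_bar = (0.856 + 3.742 + 1.773 + 1.319 + 3.961 + 1.15 + 1.732) / 7 = 2.0761429
sigma = R_bar / d2 = 2.0761429 / 2.847 = 0.72923881
Cp = (USL - LSL)/(6*sigma) = (100.5 - 92.7)/(6*0.72923881) = 1.7827
Cpu = (100.5 - 97.6)/(3*0.72923881) = 1.3256
Cpl = (97.6 - 92.7)/(3*0.72923881) = 2.2398
Cpk = min(Cpu, Cpl) = 1.3256

1.3256


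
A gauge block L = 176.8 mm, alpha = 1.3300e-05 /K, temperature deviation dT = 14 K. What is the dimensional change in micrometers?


dL = L * alpha * dT
= 176.8 * 1.3300e-05 * 14
= 0.0329202 mm
dL_um = 0.0329202 * 1000 = 32.9202 um

32.9202


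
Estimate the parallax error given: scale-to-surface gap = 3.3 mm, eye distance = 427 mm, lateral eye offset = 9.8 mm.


error = h * offset / d
= 3.3 * 9.8 / 427
= 0.0757

0.0757


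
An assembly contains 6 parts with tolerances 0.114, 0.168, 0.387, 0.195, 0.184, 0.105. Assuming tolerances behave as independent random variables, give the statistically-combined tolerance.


RSS = sqrt(0.114^2 + 0.168^2 + 0.387^2 + 0.195^2 + 0.184^2 + 0.105^2)
= sqrt(0.273895)
= 0.5233

0.5233


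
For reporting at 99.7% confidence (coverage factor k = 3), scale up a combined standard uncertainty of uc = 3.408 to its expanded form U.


U = k * uc
U = 3 * 3.408
U = 10.2240

10.2240


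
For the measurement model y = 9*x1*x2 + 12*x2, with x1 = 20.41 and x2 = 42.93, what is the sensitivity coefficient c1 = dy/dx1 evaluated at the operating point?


y = 9*x1*x2 + 12*x2
dy/dx1 = 9*x2
Evaluate at x2 = 42.93: c1 = 9 * 42.93
c1 = 386.3700

386.3700


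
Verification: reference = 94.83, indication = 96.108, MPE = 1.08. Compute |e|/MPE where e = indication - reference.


e = indication - reference = 96.108 - 94.83 = 1.2780
|e| = 1.2780
ratio = |e| / MPE = 1.2780 / 1.08
ratio = 1.1833

1.1833


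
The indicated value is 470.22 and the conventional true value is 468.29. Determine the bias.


Systematic error = measured - true
= 470.22 - 468.29
= 1.9300

1.9300


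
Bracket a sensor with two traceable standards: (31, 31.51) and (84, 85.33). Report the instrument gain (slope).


slope = (y2 - y1) / (x2 - x1)
= (85.33 - 31.51) / (84 - 31)
= 53.8200 / 53
= 1.0155

1.0155


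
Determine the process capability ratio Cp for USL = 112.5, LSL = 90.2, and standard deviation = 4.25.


Cp = (USL - LSL) / (6 * sigma)
= (112.5 - 90.2) / (6 * 4.25)
= 22.3000 / 25.5000
= 0.8745

0.8745


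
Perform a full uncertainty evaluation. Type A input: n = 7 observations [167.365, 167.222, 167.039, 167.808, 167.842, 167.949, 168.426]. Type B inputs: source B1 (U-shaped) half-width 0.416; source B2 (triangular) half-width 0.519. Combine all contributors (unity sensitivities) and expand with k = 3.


mean = (167.365 + 167.222 + 167.039 + 167.808 + 167.842 + 167.949 + 168.426) / 7 = 167.6644286
s = sqrt(sum((x - mean)^2)/(n-1)) = 0.48126183
u_A = s / sqrt(n) = 0.48126183 / sqrt(7) = 0.18189987
u_B1 = 0.416 / sqrt(2) = 0.29415642
u_B2 = 0.519 / sqrt(6) = 0.21188086
uc = sqrt(0.18189987^2 + 0.29415642^2 + 0.21188086^2) = 0.40559717
U = k * uc = 3 * 0.40559717
U = 1.2168

1.2168


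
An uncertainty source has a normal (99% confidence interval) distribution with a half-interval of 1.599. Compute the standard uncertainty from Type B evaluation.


u_B = half_width / 2.576
u_B = 1.599 / 2.576
u_B = 0.6207

0.6207


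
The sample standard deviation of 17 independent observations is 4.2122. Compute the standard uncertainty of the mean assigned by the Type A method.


u_A = s / sqrt(n)
u_A = 4.2122 / sqrt(17)
u_A = 4.2122 / 4.1231056
u_A = 1.0216

1.0216


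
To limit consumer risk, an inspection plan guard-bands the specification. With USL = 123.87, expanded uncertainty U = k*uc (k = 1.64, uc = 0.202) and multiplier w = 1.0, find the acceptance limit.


U = k * uc = 1.64 * 0.202 = 0.33128
guard band g = w * U = 1.0 * 0.33128 = 0.33128
AL = USL - g = 123.87 - 0.33128
AL = 123.5387

123.5387


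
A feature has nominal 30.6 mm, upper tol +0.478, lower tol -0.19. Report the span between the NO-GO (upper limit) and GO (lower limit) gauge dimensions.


GO = nominal - lower_tol (smallest hole = maximum material condition)
GO = 30.6 - 0.19 = 30.41
NO-GO = nominal + upper_tol (largest hole = least material condition)
NO-GO = 30.6 + 0.478 = 31.078
spread = NO-GO - GO = 31.078 - 30.41 = 0.6680

0.6680


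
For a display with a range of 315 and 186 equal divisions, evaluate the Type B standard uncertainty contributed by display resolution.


resolution = range / divisions
resolution = 315 / 186 = 1.6935484
u_res = resolution / (2*sqrt(3))
u_res = 1.6935484 / 3.4641016
u_res = 0.4889

0.4889


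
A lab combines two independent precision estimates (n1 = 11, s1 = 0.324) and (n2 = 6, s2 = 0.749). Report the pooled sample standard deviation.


s_p = sqrt(((n1-1)*s1^2 + (n2-1)*s2^2) / (n1+n2-2))
numerator = (11-1)*0.324^2 + (6-1)*0.749^2 = 1.04976 + 2.805005 = 3.854765
denominator = 11 + 6 - 2 = 15
s_p^2 = 3.854765 / 15 = 0.25698433
s_p = sqrt(0.25698433) = 0.5069

0.5069


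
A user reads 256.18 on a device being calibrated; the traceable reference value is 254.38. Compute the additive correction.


Correction = standard - reading
= 254.38 - 256.18
= -1.8000

-1.8000


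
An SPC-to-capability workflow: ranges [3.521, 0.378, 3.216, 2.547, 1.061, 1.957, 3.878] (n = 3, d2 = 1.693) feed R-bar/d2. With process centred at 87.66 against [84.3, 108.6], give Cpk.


R_bar = (3.521 + 0.378 + 3.216 + 2.547 + 1.061 + 1.957 + 3.878) / 7 = 2.3654286
sigma = R_bar / d2 = 2.3654286 / 1.693 = 1.3971817
Cp = (USL - LSL)/(6*sigma) = (108.6 - 84.3)/(6*1.3971817) = 2.8987
Cpu = (108.6 - 87.66)/(3*1.3971817) = 4.9958
Cpl = (87.66 - 84.3)/(3*1.3971817) = 0.8016
Cpk = min(Cpu, Cpl) = 0.8016

0.8016


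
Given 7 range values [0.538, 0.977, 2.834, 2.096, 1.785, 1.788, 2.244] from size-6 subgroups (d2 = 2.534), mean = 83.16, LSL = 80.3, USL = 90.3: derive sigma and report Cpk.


R_bar = (0.538 + 0.977 + 2.834 + 2.096 + 1.785 + 1.788 + 2.244) / 7 = 1.7517143
sigma = R_bar / d2 = 1.7517143 / 2.534 = 0.69128425
Cp = (USL - LSL)/(6*sigma) = (90.3 - 80.3)/(6*0.69128425) = 2.4110
Cpu = (90.3 - 83.16)/(3*0.69128425) = 3.4429
Cpl = (83.16 - 80.3)/(3*0.69128425) = 1.3791
Cpk = min(Cpu, Cpl) = 1.3791

1.3791


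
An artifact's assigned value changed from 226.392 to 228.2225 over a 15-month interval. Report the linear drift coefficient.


rate = (v2 - v1) / months
= (228.2225 - 226.392) / 15
= 1.8305 / 15
= 0.1220

0.1220


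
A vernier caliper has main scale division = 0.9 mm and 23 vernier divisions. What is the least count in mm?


LC = MSD / n_div
= 0.9 / 23
= 0.0391

0.0391


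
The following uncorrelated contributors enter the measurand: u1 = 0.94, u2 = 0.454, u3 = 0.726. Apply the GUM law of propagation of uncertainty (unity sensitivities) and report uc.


uc = sqrt(0.94^2 + 0.454^2 + 0.726^2)
uc = sqrt(1.616792)
uc = 1.2715

1.2715


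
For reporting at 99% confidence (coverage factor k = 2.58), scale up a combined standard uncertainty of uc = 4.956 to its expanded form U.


U = k * uc
U = 2.58 * 4.956
U = 12.7865

12.7865


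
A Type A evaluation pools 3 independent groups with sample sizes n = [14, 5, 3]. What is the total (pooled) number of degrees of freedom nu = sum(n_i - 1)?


nu = sum_i (n_i - 1)
nu = ((14 - 1) + (5 - 1) + (3 - 1))
nu = 13 + 4 + 2
nu = 19

19


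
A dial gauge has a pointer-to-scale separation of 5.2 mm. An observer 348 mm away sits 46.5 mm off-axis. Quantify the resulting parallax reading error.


error = h * offset / d
= 5.2 * 46.5 / 348
= 0.6948

0.6948


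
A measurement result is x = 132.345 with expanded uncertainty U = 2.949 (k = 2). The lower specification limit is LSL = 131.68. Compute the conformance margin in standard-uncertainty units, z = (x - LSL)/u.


u = U / k = 2.949 / 2 = 1.4745
margin = |LSL - x| = |131.68 - 132.345| = 0.665
z = margin / u = 0.665 / 1.4745
z = 0.4510

0.4510


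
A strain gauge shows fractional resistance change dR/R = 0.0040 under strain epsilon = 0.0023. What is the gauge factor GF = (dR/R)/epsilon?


GF = (dR/R) / epsilon
= 0.0040 / 0.0023
= 1.7391

1.7391


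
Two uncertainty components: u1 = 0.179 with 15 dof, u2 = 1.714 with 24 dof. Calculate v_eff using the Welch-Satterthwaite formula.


uc = sqrt(u1^2 + u2^2) = sqrt(0.179^2 + 1.714^2) = 1.7233215
v_eff = uc^4 / (u1^4/v1 + u2^4/v2)
= 1.7233215^4 / (0.179^4/15 + 1.714^4/24)
= 8.8199318 / 0.35967866
v_eff = 24.5217

24.5217


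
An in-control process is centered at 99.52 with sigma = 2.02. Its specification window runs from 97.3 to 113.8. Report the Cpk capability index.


Cpu = (USL - mean) / (3*sigma) = (113.8 - 99.52) / (3*2.02) = 2.3564
Cpl = (mean - LSL) / (3*sigma) = (99.52 - 97.3) / (3*2.02) = 0.3663
Cpk = min(Cpu, Cpl) = 0.3663

0.3663


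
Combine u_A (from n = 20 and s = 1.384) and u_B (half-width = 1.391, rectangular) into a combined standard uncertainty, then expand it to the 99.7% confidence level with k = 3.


u_A = s / sqrt(n) = 1.384 / sqrt(20) = 0.30947181
u_B = half_width / sqrt(3) = 1.391 / sqrt(3) = 0.80309422
uc = sqrt(u_A^2 + u_B^2) = sqrt(0.30947181^2 + 0.80309422^2) = 0.86065854
U = k * uc = 3 * 0.86065854
U = 2.5820

2.5820


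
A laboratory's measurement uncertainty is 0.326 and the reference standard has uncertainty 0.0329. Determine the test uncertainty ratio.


TUR = u_lab / u_ref
= 0.326 / 0.0329
= 9.9088

9.9088


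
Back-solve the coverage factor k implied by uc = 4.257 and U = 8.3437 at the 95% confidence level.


k = U / uc
k = 8.3437 / 4.257
k = 1.96

1.96


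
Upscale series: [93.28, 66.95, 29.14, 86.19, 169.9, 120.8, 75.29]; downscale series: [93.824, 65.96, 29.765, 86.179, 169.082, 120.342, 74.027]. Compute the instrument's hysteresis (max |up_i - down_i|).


|93.28 - 93.824| = 0.5440
|66.95 - 65.96| = 0.9900
|29.14 - 29.765| = 0.6250
|86.19 - 86.179| = 0.0110
|169.9 - 169.082| = 0.8180
|120.8 - 120.342| = 0.4580
|75.29 - 74.027| = 1.2630
hysteresis = max(diffs) = 1.2630

1.2630


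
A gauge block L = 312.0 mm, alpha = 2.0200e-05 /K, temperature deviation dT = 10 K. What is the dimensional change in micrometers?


dL = L * alpha * dT
= 312.0 * 2.0200e-05 * 10
= 0.0630240 mm
dL_um = 0.0630240 * 1000 = 63.0240 um

63.0240


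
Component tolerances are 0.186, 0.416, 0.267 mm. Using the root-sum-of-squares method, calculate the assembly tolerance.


RSS = sqrt(0.186^2 + 0.416^2 + 0.267^2)
= sqrt(0.278941)
= 0.5281

0.5281


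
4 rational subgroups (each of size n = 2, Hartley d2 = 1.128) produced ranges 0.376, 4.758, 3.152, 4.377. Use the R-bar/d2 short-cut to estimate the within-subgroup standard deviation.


R_bar = (0.376 + 4.758 + 3.152 + 4.377) / 4
R_bar = 12.663 / 4 = 3.16575
sigma_hat = R_bar / d2 = 3.16575 / 1.128 = 2.8065

2.8065


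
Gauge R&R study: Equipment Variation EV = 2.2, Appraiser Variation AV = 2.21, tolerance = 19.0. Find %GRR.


GRR = sqrt(EV^2 + AV^2) = sqrt(2.2^2 + 2.21^2) = 3.1183489
%GRR = GRR / tol * 100 = 3.1183489 / 19.0 * 100
%GRR = 16.4124

16.4124


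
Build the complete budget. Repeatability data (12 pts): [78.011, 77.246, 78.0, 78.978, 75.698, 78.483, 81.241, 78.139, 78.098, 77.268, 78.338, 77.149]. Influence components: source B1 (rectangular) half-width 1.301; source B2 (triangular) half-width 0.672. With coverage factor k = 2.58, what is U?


mean = (78.011 + 77.246 + 78.0 + 78.978 + 75.698 + 78.483 + 81.241 + 78.139 + 78.098 + 77.268 + 78.338 + 77.149) / 12 = 78.05408333
s = sqrt(sum((x - mean)^2)/(n-1)) = 1.3118269
u_A = s / sqrt(n) = 1.3118269 / sqrt(12) = 0.37869181
u_B1 = 1.301 / sqrt(3) = 0.7511327
u_B2 = 0.672 / sqrt(6) = 0.27434285
uc = sqrt(0.37869181^2 + 0.7511327^2 + 0.27434285^2) = 0.88480044
U = k * uc = 2.58 * 0.88480044
U = 2.2828

2.2828


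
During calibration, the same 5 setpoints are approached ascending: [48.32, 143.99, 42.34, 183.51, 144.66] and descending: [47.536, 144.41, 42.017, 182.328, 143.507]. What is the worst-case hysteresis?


|48.32 - 47.536| = 0.7840
|143.99 - 144.41| = 0.4200
|42.34 - 42.017| = 0.3230
|183.51 - 182.328| = 1.1820
|144.66 - 143.507| = 1.1530
hysteresis = max(diffs) = 1.1820

1.1820


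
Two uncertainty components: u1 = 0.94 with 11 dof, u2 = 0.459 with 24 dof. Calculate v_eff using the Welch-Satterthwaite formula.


uc = sqrt(u1^2 + u2^2) = sqrt(0.94^2 + 0.459^2) = 1.0460789
v_eff = uc^4 / (u1^4/v1 + u2^4/v2)
= 1.0460789^4 / (0.94^4/11 + 0.459^4/24)
= 1.197451 / 0.072826615
v_eff = 16.4425

16.4425


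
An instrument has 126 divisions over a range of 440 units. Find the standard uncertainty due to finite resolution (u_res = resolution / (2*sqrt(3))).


resolution = range / divisions
resolution = 440 / 126 = 3.4920635
u_res = resolution / (2*sqrt(3))
u_res = 3.4920635 / 3.4641016
u_res = 1.0081

1.0081


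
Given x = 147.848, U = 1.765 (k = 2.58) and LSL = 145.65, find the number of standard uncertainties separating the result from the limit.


u = U / k = 1.765 / 2.58 = 0.68410853
margin = |LSL - x| = |145.65 - 147.848| = 2.198
z = margin / u = 2.198 / 0.68410853
z = 3.2129

3.2129


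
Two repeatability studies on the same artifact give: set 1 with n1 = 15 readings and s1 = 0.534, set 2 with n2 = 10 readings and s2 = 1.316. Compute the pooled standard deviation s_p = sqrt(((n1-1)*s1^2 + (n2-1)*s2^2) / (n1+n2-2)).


s_p = sqrt(((n1-1)*s1^2 + (n2-1)*s2^2) / (n1+n2-2))
numerator = (15-1)*0.534^2 + (10-1)*1.316^2 = 3.992184 + 15.586704 = 19.578888
denominator = 15 + 10 - 2 = 23
s_p^2 = 19.578888 / 23 = 0.851256
s_p = sqrt(0.851256) = 0.9226

0.9226


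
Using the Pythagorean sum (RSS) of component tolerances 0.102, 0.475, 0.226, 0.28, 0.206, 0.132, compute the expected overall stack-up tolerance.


RSS = sqrt(0.102^2 + 0.475^2 + 0.226^2 + 0.28^2 + 0.206^2 + 0.132^2)
= sqrt(0.425365)
= 0.6522

0.6522


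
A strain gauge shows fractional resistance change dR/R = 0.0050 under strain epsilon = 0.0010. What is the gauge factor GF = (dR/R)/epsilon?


GF = (dR/R) / epsilon
= 0.0050 / 0.0010
= 5.0000

5.0000


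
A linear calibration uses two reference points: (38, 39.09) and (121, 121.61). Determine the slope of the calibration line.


slope = (y2 - y1) / (x2 - x1)
= (121.61 - 39.09) / (121 - 38)
= 82.5200 / 83
= 0.9942

0.9942


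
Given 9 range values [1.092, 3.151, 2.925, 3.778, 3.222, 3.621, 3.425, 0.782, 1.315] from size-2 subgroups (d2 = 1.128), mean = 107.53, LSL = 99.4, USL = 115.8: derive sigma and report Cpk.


R_bar = (1.092 + 3.151 + 2.925 + 3.778 + 3.222 + 3.621 + 3.425 + 0.782 + 1.315) / 9 = 2.5901111
sigma = R_bar / d2 = 2.5901111 / 1.128 = 2.2961978
Cp = (USL - LSL)/(6*sigma) = (115.8 - 99.4)/(6*2.2961978) = 1.1904
Cpu = (115.8 - 107.53)/(3*2.2961978) = 1.2005
Cpl = (107.53 - 99.4)/(3*2.2961978) = 1.1802
Cpk = min(Cpu, Cpl) = 1.1802

1.1802


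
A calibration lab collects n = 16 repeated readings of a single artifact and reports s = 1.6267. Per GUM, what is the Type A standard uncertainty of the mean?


u_A = s / sqrt(n)
u_A = 1.6267 / sqrt(16)
u_A = 1.6267 / 4
u_A = 0.4067

0.4067


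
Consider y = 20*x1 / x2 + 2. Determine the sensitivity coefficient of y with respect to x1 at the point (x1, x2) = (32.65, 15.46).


y = 20*x1 / x2 + 2
dy/dx1 = 20/x2
Evaluate at x2 = 15.46: c1 = 20 / 15.46
c1 = 1.2937

1.2937


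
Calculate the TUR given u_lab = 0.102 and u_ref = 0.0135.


TUR = u_lab / u_ref
= 0.102 / 0.0135
= 7.5556

7.5556


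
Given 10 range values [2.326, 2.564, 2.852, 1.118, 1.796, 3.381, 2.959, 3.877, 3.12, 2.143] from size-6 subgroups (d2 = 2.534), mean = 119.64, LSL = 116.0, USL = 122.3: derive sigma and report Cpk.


R_bar = (2.326 + 2.564 + 2.852 + 1.118 + 1.796 + 3.381 + 2.959 + 3.877 + 3.12 + 2.143) / 10 = 2.6136
sigma = R_bar / d2 = 2.6136 / 2.534 = 1.0314128
Cp = (USL - LSL)/(6*sigma) = (122.3 - 116.0)/(6*1.0314128) = 1.0180
Cpu = (122.3 - 119.64)/(3*1.0314128) = 0.8597
Cpl = (119.64 - 116.0)/(3*1.0314128) = 1.1764
Cpk = min(Cpu, Cpl) = 0.8597

0.8597


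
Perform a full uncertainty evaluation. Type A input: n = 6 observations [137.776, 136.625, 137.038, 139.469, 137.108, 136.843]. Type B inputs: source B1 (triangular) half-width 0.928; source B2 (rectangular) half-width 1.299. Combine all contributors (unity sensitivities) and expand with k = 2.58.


mean = (137.776 + 136.625 + 137.038 + 139.469 + 137.108 + 136.843) / 6 = 137.4765
s = sqrt(sum((x - mean)^2)/(n-1)) = 1.0501624
u_A = s / sqrt(n) = 1.0501624 / sqrt(6) = 0.428727
u_B1 = 0.928 / sqrt(6) = 0.37885441
u_B2 = 1.299 / sqrt(3) = 0.749978
uc = sqrt(0.428727^2 + 0.37885441^2 + 0.749978^2) = 0.9432945
U = k * uc = 2.58 * 0.9432945
U = 2.4337

2.4337


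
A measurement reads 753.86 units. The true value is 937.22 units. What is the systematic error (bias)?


Systematic error = measured - true
= 753.86 - 937.22
= -183.3600

-183.3600


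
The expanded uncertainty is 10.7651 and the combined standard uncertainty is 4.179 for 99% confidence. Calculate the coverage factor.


k = U / uc
k = 10.7651 / 4.179
k = 2.576

2.576


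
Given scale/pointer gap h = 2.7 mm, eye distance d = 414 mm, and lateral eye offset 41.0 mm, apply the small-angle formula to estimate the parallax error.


error = h * offset / d
= 2.7 * 41.0 / 414
= 0.2674

0.2674


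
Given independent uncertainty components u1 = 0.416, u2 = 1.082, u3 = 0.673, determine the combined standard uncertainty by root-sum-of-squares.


uc = sqrt(0.416^2 + 1.082^2 + 0.673^2)
uc = sqrt(1.796709)
uc = 1.3404

1.3404


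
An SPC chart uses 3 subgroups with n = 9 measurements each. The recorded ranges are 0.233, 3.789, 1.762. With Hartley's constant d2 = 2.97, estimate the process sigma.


R_bar = (0.233 + 3.789 + 1.762) / 3
R_bar = 5.784 / 3 = 1.928
sigma_hat = R_bar / d2 = 1.928 / 2.97 = 0.6492

0.6492


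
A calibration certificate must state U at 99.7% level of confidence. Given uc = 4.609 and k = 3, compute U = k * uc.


U = k * uc
U = 3 * 4.609
U = 13.8270

13.8270


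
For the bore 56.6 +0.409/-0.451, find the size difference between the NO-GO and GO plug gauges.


GO = nominal - lower_tol (smallest hole = maximum material condition)
GO = 56.6 - 0.451 = 56.149
NO-GO = nominal + upper_tol (largest hole = least material condition)
NO-GO = 56.6 + 0.409 = 57.009
spread = NO-GO - GO = 57.009 - 56.149 = 0.8600

0.8600


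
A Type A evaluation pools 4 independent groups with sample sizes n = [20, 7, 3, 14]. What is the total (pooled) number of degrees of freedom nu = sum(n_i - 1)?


nu = sum_i (n_i - 1)
nu = ((20 - 1) + (7 - 1) + (3 - 1) + (14 - 1))
nu = 19 + 6 + 2 + 13
nu = 40

40


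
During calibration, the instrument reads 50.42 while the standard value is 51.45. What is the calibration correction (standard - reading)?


Correction = standard - reading
= 51.45 - 50.42
= 1.0300

1.0300


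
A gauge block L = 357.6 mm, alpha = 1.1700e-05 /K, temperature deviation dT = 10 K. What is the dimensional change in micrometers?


dL = L * alpha * dT
= 357.6 * 1.1700e-05 * 10
= 0.0418392 mm
dL_um = 0.0418392 * 1000 = 41.8392 um

41.8392


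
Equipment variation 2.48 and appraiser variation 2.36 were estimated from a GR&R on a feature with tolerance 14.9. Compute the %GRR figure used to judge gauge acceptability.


GRR = sqrt(EV^2 + AV^2) = sqrt(2.48^2 + 2.36^2) = 3.4234486
%GRR = GRR / tol * 100 = 3.4234486 / 14.9 * 100
%GRR = 22.9762

22.9762


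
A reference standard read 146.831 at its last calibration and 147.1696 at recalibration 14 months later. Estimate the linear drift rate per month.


rate = (v2 - v1) / months
= (147.1696 - 146.831) / 14
= 0.3386 / 14
= 0.0242

0.0242


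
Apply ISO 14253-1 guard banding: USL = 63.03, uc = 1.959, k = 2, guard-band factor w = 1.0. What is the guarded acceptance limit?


U = k * uc = 2 * 1.959 = 3.918
guard band g = w * U = 1.0 * 3.918 = 3.918
AL = USL - g = 63.03 - 3.918
AL = 59.1120

59.1120


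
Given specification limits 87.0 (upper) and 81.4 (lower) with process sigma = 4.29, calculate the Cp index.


Cp = (USL - LSL) / (6 * sigma)
= (87.0 - 81.4) / (6 * 4.29)
= 5.6000 / 25.7400
= 0.2176

0.2176


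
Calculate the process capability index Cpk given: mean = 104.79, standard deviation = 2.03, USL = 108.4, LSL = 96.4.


Cpu = (USL - mean) / (3*sigma) = (108.4 - 104.79) / (3*2.03) = 0.5928
Cpl = (mean - LSL) / (3*sigma) = (104.79 - 96.4) / (3*2.03) = 1.3777
Cpk = min(Cpu, Cpl) = 0.5928

0.5928


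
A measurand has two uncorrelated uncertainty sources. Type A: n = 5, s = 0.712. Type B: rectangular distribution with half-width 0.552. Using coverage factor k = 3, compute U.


u_A = s / sqrt(n) = 0.712 / sqrt(5) = 0.31841608
u_B = half_width / sqrt(3) = 0.552 / sqrt(3) = 0.31869735
uc = sqrt(u_A^2 + u_B^2) = sqrt(0.31841608^2 + 0.31869735^2) = 0.45050727
U = k * uc = 3 * 0.45050727
U = 1.3515

1.3515


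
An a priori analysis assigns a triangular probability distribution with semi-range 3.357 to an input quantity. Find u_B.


u_B = half_width / sqrt(6)
u_B = 3.357 / 2.4494897
u_B = 1.3705

1.3705


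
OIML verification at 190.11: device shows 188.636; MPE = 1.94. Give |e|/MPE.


e = indication - reference = 188.636 - 190.11 = -1.4740
|e| = 1.4740
ratio = |e| / MPE = 1.4740 / 1.94
ratio = 0.7598

0.7598


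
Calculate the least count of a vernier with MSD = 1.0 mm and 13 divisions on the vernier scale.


LC = MSD / n_div
= 1.0 / 13
= 0.0769

0.0769


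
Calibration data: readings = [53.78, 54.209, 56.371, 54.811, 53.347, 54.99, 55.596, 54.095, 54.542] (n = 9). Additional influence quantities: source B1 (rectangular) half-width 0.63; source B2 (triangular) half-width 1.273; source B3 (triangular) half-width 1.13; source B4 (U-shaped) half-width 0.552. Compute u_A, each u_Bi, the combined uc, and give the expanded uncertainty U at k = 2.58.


mean = (53.78 + 54.209 + 56.371 + 54.811 + 53.347 + 54.99 + 55.596 + 54.095 + 54.542) / 9 = 54.63788889
s = sqrt(sum((x - mean)^2)/(n-1)) = 0.93312894
u_A = s / sqrt(n) = 0.93312894 / sqrt(9) = 0.31104298
u_B1 = 0.63 / sqrt(3) = 0.36373067
u_B2 = 1.273 / sqrt(6) = 0.51970007
u_B3 = 1.13 / sqrt(6) = 0.46132057
u_B4 = 0.552 / sqrt(2) = 0.39032294
uc = sqrt(0.31104298^2 + 0.36373067^2 + 0.51970007^2 + 0.46132057^2 + 0.39032294^2) = 0.92967982
U = k * uc = 2.58 * 0.92967982
U = 2.3986

2.3986


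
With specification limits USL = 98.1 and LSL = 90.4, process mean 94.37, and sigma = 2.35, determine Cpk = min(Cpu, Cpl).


Cpu = (USL - mean) / (3*sigma) = (98.1 - 94.37) / (3*2.35) = 0.5291
Cpl = (mean - LSL) / (3*sigma) = (94.37 - 90.4) / (3*2.35) = 0.5631
Cpk = min(Cpu, Cpl) = 0.5291

0.5291


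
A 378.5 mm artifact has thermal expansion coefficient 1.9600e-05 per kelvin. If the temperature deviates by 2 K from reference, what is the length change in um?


dL = L * alpha * dT
= 378.5 * 1.9600e-05 * 2
= 0.0148372 mm
dL_um = 0.0148372 * 1000 = 14.8372 um

14.8372
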